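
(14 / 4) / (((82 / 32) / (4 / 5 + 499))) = 139944 / 205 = 682.65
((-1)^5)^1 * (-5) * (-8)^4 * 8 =163840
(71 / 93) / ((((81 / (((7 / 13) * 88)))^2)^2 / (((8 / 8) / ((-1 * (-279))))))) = 10223066771456 / 31900731118386507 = 0.00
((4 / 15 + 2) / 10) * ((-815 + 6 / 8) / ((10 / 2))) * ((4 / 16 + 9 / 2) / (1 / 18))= -3156033 / 1000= -3156.03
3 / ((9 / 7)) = 7 / 3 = 2.33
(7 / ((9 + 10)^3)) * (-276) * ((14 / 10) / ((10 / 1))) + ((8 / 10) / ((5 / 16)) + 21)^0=164713 / 171475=0.96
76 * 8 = 608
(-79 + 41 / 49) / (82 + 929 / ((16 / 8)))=-7660 / 53557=-0.14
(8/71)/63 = 8/4473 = 0.00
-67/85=-0.79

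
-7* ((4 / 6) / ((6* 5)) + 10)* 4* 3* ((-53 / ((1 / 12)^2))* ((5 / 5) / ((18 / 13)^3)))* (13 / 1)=38230840648 / 1215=31465712.47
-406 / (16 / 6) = -609 / 4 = -152.25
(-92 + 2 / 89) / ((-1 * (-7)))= -8186 / 623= -13.14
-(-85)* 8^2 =5440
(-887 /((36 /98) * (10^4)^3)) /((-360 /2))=43463 /3240000000000000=0.00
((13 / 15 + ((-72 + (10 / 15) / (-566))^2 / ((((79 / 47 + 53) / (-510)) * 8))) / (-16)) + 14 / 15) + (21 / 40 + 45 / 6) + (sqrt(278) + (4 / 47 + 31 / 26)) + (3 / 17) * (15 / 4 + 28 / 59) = sqrt(278) + 9435516631992938491 / 24218618513681280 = 406.27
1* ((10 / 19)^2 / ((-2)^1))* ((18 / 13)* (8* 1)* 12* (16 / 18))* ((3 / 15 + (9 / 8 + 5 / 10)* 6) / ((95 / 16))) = -2445312 / 89167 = -27.42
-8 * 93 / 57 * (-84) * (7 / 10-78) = -8051568 / 95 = -84753.35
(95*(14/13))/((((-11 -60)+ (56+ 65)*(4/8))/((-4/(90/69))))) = 3496/117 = 29.88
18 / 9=2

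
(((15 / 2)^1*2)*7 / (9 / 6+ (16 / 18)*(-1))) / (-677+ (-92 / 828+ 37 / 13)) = -221130 / 867779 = -0.25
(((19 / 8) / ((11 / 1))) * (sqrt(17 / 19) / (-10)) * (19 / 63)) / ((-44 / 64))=19 * sqrt(323) / 38115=0.01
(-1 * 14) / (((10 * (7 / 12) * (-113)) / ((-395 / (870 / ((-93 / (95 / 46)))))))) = 0.43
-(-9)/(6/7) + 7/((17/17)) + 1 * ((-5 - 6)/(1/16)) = -317/2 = -158.50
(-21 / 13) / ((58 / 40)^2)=-8400 / 10933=-0.77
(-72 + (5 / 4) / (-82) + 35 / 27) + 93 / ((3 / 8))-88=790673 / 8856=89.28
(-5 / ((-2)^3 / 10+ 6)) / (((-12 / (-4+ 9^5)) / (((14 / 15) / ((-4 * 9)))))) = -2066575 / 16848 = -122.66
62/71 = 0.87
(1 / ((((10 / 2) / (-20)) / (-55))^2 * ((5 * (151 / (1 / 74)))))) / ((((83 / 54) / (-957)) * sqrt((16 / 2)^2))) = -31265190 / 463721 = -67.42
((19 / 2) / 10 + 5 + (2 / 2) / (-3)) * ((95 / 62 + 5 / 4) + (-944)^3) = -35153418746327 / 7440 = -4724921874.51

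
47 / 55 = 0.85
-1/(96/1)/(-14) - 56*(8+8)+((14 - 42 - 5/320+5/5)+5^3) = -268133/336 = -798.01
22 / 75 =0.29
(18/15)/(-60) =-1/50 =-0.02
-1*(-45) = 45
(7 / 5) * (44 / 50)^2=1.08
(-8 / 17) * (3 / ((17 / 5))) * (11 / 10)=-132 / 289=-0.46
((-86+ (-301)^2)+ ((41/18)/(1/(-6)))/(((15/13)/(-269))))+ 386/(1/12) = 4424992/45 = 98333.16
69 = 69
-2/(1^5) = -2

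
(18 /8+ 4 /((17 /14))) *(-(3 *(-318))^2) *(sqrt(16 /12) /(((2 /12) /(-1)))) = 343113732 *sqrt(3) /17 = 34958259.80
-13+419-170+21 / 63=709 / 3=236.33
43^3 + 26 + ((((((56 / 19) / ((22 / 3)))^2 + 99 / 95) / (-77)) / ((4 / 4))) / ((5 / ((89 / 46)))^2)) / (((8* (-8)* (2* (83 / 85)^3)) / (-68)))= 10356918848370320001903 / 130221656699539328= 79533.00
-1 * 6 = -6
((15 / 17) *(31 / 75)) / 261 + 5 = 110956 / 22185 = 5.00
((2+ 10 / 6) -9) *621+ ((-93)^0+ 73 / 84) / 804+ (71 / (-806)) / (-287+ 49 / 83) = -3312.00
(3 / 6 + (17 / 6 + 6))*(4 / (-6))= -56 / 9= -6.22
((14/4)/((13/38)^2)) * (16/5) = 80864/845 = 95.70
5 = 5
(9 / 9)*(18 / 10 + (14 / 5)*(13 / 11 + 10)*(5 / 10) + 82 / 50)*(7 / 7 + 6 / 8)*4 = 36757 / 275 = 133.66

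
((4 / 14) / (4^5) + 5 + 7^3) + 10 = 1283073 / 3584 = 358.00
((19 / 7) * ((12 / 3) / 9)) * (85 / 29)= 6460 / 1827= 3.54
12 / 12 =1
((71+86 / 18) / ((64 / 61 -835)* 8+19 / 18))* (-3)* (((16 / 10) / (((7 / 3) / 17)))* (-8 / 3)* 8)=-2172622848 / 256349275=-8.48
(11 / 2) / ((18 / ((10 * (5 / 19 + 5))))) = 2750 / 171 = 16.08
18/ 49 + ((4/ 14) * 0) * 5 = 18/ 49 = 0.37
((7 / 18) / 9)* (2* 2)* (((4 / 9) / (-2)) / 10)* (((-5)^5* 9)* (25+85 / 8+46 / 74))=46939375 / 11988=3915.53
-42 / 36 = -7 / 6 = -1.17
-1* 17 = -17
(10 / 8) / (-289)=-5 / 1156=-0.00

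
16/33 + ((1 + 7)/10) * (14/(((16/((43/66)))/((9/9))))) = 207/220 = 0.94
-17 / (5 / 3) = -51 / 5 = -10.20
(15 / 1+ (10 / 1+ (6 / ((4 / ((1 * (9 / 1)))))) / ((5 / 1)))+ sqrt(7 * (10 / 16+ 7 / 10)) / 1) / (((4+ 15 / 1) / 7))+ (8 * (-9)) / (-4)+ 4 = 7 * sqrt(3710) / 380+ 6119 / 190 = 33.33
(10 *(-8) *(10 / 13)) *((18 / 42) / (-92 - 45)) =2400 / 12467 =0.19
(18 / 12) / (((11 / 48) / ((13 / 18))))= 52 / 11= 4.73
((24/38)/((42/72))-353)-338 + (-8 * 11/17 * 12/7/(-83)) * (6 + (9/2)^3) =-127523233/187663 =-679.53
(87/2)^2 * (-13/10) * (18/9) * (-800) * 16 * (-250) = -15743520000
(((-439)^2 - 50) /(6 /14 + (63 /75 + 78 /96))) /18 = 269739400 /52443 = 5143.48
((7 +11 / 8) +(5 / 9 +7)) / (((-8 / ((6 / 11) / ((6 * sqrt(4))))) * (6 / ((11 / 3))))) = -1147 / 20736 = -0.06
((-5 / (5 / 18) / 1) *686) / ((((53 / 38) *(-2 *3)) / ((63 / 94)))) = 2463426 / 2491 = 988.93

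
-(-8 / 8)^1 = 1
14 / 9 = 1.56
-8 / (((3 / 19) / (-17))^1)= 2584 / 3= 861.33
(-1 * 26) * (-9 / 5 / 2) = 117 / 5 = 23.40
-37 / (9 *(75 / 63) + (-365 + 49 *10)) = -259 / 950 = -0.27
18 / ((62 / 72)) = 648 / 31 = 20.90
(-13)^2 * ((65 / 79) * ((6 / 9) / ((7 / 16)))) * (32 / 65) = 173056 / 1659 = 104.31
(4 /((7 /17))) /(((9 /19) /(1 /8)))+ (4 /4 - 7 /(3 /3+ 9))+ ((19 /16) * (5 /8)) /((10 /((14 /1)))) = 157351 /40320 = 3.90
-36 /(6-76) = 0.51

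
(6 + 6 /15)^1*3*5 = 96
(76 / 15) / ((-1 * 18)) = -38 / 135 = -0.28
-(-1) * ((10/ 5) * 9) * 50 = 900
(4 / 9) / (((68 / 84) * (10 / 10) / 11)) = 308 / 51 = 6.04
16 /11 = 1.45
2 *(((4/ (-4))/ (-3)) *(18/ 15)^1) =4/ 5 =0.80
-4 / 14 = -0.29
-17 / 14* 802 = -6817 / 7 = -973.86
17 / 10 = 1.70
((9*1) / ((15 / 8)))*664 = 15936 / 5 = 3187.20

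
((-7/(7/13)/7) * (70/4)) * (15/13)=-75/2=-37.50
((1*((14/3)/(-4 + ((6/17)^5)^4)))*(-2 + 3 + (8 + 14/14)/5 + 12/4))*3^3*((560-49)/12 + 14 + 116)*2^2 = -732281022155539674368753263377/5806044865333618446265510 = -126123.90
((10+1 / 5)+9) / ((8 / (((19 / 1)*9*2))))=4104 / 5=820.80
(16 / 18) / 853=8 / 7677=0.00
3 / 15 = 1 / 5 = 0.20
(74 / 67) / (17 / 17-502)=-74 / 33567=-0.00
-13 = -13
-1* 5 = -5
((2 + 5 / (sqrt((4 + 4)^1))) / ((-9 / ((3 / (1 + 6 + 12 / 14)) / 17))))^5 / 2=-204188243 / 11113332339760200000 -46202443*sqrt(2) / 3556266348723264000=-0.00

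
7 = 7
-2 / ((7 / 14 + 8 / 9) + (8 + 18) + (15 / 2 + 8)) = -9 / 193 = -0.05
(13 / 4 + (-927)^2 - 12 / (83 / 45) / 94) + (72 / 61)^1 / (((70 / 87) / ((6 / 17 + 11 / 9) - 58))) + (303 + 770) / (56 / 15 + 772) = 353904766894025099 / 411875986655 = 859250.79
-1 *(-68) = 68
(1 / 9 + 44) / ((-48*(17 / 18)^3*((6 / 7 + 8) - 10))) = 75033 / 78608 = 0.95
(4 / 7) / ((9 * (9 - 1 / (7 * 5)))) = 10 / 1413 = 0.01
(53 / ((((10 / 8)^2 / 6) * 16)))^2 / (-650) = -50562 / 203125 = -0.25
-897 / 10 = -89.70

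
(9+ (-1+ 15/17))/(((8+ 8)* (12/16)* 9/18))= 151/102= 1.48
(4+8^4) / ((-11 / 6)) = -24600 / 11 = -2236.36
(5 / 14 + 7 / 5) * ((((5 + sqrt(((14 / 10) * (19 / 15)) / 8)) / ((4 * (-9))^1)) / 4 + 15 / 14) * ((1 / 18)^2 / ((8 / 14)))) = 8569 / 870912 - 41 * sqrt(798) / 37324800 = 0.01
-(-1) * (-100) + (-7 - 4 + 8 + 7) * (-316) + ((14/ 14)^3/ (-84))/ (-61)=-6989135/ 5124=-1364.00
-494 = -494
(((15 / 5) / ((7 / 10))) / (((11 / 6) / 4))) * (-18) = -12960 / 77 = -168.31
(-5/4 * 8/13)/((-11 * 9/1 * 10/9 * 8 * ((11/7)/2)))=7/6292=0.00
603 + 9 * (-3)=576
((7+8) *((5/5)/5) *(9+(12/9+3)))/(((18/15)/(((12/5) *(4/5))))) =64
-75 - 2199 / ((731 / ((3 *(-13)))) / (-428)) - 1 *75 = -36815358 / 731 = -50363.01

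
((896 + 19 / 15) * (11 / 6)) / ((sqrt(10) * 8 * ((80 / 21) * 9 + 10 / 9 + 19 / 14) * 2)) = 94213 * sqrt(10) / 336800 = 0.88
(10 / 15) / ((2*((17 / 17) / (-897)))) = -299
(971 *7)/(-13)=-6797/13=-522.85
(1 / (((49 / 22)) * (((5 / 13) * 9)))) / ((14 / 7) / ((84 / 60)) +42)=143 / 47880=0.00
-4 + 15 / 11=-29 / 11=-2.64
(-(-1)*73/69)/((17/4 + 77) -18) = 292/17457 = 0.02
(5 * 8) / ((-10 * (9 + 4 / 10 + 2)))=-20 / 57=-0.35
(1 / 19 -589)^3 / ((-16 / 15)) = 2627190298125 / 13718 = 191514090.84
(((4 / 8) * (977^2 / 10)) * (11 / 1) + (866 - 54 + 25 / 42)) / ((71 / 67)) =496180.81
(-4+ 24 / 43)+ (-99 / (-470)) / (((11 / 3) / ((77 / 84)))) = -273983 / 80840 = -3.39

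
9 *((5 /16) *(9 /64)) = 0.40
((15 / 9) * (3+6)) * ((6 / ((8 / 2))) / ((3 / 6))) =45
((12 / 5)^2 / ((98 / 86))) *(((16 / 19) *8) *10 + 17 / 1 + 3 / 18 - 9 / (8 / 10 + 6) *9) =367.09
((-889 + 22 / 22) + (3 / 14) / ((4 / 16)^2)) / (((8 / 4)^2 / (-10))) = 15480 / 7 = 2211.43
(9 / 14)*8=36 / 7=5.14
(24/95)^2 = 576/9025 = 0.06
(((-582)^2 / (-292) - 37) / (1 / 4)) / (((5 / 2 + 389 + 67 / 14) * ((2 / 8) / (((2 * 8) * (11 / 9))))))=-861236992 / 911259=-945.11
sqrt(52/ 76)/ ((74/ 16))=8 *sqrt(247)/ 703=0.18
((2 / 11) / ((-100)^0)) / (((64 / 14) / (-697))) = -4879 / 176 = -27.72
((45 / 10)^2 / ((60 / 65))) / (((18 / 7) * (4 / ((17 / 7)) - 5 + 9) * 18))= 1547 / 18432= 0.08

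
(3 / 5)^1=3 / 5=0.60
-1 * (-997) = 997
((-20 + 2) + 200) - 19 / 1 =163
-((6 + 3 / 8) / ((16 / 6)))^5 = -83841135993 / 1073741824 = -78.08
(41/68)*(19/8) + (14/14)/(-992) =6033/4216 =1.43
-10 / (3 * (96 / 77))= -385 / 144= -2.67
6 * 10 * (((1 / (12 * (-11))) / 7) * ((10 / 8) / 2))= -25 / 616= -0.04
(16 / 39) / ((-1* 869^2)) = -16 / 29451279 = -0.00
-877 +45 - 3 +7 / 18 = -15023 / 18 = -834.61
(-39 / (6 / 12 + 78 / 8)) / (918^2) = -13 / 2879307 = -0.00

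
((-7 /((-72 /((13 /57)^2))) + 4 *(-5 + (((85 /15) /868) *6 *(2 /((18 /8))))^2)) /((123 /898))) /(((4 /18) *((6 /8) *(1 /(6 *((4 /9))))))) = -2335.10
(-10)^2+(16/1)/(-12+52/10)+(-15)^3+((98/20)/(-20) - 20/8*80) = -11823833/3400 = -3477.60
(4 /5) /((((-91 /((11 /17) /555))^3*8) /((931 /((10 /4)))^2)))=-6726874 /230656545520171875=-0.00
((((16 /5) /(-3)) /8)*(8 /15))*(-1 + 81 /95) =224 /21375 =0.01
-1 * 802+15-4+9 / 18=-790.50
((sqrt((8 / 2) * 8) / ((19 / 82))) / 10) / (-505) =-164 * sqrt(2) / 47975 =-0.00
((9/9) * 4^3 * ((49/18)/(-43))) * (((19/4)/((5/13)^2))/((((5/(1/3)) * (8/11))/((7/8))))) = -12115103/1161000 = -10.44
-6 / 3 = -2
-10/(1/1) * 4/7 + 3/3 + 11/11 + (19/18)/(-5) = -2473/630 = -3.93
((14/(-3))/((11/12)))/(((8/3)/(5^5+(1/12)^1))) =-262507/44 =-5966.07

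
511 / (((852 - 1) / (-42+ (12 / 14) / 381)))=-2725528 / 108077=-25.22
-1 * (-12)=12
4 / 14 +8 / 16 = 11 / 14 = 0.79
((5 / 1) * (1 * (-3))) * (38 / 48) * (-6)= 285 / 4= 71.25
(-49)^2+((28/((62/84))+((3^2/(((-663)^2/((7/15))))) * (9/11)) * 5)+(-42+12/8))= 2398.44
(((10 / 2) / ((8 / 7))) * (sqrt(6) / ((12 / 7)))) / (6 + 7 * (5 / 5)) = 245 * sqrt(6) / 1248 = 0.48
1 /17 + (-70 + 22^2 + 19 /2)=423.56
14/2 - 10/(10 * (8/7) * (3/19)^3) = -46501/216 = -215.28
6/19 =0.32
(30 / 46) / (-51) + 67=26192 / 391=66.99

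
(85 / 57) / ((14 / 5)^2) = 2125 / 11172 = 0.19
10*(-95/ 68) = -475/ 34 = -13.97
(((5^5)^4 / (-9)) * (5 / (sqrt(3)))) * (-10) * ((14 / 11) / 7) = 55616578110745.53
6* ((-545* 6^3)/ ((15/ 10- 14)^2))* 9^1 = -5085504/ 125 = -40684.03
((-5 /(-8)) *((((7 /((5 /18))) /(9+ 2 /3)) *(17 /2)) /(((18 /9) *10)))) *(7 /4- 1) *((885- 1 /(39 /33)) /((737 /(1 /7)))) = 7913619 /88911680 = 0.09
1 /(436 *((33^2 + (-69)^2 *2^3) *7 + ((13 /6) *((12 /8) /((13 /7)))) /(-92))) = 92 /11000274005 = 0.00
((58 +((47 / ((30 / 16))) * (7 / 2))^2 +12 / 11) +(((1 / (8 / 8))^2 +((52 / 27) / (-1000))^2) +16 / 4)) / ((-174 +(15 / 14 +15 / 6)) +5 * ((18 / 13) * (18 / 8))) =-353974603196669 / 7062483656250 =-50.12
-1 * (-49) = 49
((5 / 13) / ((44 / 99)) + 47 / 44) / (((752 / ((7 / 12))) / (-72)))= -11613 / 107536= -0.11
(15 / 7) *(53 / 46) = 795 / 322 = 2.47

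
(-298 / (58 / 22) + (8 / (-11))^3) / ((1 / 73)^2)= -23329647914 / 38599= -604410.68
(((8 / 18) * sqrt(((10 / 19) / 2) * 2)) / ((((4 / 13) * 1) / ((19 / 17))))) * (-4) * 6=-104 * sqrt(190) / 51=-28.11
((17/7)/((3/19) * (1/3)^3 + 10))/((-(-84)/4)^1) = 969/83839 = 0.01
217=217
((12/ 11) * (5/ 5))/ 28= 3/ 77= 0.04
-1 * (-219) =219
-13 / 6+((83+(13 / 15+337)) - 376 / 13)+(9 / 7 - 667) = -251103 / 910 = -275.94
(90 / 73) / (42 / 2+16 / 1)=90 / 2701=0.03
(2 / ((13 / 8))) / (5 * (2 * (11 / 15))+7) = 48 / 559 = 0.09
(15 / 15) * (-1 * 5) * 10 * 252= -12600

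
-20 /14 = -10 /7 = -1.43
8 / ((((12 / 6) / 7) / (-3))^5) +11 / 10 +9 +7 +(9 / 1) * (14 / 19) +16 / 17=-6595663729 / 6460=-1021000.58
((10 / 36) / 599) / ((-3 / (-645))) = 1075 / 10782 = 0.10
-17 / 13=-1.31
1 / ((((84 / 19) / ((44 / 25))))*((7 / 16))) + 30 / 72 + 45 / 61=1851061 / 896700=2.06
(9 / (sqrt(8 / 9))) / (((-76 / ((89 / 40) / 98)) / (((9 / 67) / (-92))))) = 21627*sqrt(2) / 7345515520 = 0.00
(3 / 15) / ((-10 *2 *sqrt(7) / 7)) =-0.03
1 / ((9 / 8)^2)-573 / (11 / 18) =-834730 / 891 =-936.85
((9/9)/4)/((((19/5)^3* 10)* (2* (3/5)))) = 125/329232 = 0.00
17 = 17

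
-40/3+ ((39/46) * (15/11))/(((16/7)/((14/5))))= -11.92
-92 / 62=-46 / 31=-1.48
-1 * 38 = -38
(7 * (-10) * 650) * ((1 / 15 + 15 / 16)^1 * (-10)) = 2741375 / 6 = 456895.83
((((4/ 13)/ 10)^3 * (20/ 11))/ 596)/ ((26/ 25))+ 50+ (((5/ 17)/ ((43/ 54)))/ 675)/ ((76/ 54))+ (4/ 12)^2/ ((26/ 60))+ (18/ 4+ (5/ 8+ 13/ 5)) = 4523725810793249/ 78019755819720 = 57.98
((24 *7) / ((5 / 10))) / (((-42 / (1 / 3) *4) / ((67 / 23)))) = -1.94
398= 398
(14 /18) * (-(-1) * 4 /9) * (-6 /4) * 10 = -140 /27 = -5.19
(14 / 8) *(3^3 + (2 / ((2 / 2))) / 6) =287 / 6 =47.83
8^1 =8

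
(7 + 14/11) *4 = 364/11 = 33.09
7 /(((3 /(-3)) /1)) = -7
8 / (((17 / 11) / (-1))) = -88 / 17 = -5.18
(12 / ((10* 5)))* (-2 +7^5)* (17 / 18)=57137 / 15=3809.13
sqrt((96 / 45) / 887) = 4*sqrt(26610) / 13305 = 0.05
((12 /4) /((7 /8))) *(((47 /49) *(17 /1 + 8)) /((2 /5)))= 70500 /343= 205.54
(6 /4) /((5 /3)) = 9 /10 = 0.90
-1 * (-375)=375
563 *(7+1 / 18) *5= 357505 / 18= 19861.39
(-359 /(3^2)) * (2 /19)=-718 /171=-4.20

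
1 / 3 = 0.33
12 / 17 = 0.71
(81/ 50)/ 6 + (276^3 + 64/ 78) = 81995850653/ 3900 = 21024577.09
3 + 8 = 11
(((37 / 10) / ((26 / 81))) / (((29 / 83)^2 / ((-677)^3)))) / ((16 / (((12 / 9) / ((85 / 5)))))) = -2135441502555363 / 14868880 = -143618181.23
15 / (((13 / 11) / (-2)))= -330 / 13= -25.38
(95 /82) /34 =0.03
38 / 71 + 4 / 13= 778 / 923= 0.84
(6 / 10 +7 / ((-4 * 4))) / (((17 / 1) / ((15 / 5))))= 39 / 1360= 0.03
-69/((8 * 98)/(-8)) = 69/98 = 0.70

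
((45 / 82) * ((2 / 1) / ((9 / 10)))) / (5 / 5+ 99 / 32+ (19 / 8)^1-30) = -1600 / 30873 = -0.05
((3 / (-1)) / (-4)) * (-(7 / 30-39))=1163 / 40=29.08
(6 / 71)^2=36 / 5041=0.01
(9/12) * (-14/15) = -7/10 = -0.70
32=32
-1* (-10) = 10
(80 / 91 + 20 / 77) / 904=285 / 226226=0.00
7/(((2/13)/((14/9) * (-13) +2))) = -7462/9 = -829.11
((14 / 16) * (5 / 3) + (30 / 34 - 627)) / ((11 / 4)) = -254861 / 1122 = -227.15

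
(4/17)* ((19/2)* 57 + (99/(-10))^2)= 63951/425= 150.47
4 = 4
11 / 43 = 0.26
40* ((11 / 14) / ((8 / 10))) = 39.29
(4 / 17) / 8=1 / 34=0.03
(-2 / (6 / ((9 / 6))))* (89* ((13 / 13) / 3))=-89 / 6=-14.83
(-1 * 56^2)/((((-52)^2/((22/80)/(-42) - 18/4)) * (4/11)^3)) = 70539007/648960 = 108.70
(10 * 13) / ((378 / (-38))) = -2470 / 189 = -13.07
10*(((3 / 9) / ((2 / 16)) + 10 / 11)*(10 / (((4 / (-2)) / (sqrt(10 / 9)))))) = -5900*sqrt(10) / 99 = -188.46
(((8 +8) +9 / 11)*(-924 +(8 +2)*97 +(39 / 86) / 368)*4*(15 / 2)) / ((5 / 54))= 21815867295 / 87032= 250664.90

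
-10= -10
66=66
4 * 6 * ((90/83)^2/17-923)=-2594092776/117113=-22150.34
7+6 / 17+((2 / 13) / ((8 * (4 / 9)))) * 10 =13765 / 1768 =7.79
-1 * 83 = -83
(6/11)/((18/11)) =1/3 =0.33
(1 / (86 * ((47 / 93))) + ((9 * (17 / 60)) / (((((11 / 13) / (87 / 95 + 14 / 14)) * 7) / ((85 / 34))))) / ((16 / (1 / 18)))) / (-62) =-24465853 / 50281186560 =-0.00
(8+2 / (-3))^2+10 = 574 / 9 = 63.78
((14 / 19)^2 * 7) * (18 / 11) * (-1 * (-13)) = 321048 / 3971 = 80.85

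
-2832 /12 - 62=-298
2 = 2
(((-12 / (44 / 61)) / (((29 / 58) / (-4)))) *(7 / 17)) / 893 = 10248 / 166991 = 0.06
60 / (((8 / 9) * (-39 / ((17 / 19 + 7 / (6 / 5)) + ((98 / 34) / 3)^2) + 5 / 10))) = -14.68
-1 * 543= -543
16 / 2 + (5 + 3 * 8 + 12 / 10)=191 / 5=38.20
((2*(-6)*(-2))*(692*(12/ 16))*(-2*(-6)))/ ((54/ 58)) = 160544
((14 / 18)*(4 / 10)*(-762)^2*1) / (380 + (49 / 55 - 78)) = 9935464 / 16659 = 596.40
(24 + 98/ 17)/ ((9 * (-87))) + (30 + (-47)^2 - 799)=19167334/ 13311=1439.96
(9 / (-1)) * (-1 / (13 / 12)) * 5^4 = 67500 / 13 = 5192.31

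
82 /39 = 2.10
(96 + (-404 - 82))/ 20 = -19.50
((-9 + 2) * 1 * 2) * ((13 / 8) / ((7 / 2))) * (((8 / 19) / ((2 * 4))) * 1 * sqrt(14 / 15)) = -13 * sqrt(210) / 570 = -0.33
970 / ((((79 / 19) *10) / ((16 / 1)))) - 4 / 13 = 383028 / 1027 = 372.96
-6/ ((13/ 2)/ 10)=-120/ 13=-9.23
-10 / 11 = -0.91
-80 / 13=-6.15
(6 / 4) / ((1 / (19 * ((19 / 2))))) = 1083 / 4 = 270.75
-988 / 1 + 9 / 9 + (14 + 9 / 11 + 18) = -10496 / 11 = -954.18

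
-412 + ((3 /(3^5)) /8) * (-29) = -267005 /648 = -412.04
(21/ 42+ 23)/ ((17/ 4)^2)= 376/ 289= 1.30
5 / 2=2.50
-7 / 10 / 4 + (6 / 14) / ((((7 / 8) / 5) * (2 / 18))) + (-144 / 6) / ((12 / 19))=-31623 / 1960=-16.13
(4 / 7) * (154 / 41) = 88 / 41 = 2.15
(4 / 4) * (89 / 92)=89 / 92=0.97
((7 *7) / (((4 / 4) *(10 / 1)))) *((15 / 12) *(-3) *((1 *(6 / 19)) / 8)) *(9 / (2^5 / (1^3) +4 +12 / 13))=-17199 / 97280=-0.18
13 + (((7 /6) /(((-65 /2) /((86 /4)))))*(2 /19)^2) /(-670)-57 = -44.00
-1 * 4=-4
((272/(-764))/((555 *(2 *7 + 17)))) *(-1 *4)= 272/3286155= 0.00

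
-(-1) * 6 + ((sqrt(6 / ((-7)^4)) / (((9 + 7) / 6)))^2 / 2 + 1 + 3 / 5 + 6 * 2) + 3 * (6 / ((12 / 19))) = 36956327 / 768320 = 48.10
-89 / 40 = -2.22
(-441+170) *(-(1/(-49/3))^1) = -813/49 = -16.59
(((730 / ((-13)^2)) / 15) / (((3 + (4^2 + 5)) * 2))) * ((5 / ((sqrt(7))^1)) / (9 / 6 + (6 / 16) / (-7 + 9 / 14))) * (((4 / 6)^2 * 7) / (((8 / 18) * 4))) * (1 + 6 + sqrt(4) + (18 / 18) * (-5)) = 32485 * sqrt(7) / 1560546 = 0.06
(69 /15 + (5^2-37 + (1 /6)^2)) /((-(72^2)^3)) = 1327 /25076532510720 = 0.00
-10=-10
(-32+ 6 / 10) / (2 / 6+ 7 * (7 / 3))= -471 / 250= -1.88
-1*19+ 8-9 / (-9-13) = -233 / 22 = -10.59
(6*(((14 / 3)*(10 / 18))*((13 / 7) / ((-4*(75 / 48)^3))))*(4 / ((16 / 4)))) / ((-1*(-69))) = -53248 / 1940625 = -0.03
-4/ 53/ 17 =-4/ 901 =-0.00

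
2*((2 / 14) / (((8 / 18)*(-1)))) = -9 / 14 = -0.64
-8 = -8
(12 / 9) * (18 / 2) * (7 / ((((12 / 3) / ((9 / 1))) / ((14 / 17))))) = 2646 / 17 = 155.65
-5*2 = -10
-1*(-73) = 73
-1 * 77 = -77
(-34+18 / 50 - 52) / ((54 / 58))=-62089 / 675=-91.98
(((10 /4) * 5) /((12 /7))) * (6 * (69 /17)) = 12075 /68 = 177.57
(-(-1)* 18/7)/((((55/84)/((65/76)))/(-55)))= -3510/19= -184.74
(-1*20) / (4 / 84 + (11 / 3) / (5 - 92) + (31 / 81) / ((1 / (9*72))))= -18270 / 226553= -0.08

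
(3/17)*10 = 30/17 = 1.76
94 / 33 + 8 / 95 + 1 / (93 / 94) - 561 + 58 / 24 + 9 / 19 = -215426569 / 388740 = -554.17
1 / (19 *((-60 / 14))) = -7 / 570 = -0.01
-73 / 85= -0.86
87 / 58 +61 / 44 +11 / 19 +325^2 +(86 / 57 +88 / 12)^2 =1679044399 / 15884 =105706.65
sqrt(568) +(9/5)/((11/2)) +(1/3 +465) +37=2*sqrt(142) +82939/165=526.49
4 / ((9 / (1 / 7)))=4 / 63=0.06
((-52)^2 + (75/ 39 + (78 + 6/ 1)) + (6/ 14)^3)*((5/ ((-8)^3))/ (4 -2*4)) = 6.81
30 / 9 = 10 / 3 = 3.33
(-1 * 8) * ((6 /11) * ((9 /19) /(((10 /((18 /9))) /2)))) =-864 /1045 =-0.83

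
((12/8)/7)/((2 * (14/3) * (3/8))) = 0.06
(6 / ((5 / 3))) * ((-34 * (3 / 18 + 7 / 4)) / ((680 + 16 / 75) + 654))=-17595 / 100066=-0.18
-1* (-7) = 7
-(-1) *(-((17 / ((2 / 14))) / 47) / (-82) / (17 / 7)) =49 / 3854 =0.01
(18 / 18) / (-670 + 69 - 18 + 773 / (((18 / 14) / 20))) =0.00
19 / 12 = 1.58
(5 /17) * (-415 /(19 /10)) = -20750 /323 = -64.24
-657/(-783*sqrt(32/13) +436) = 930969/4286900 +514431*sqrt(26)/4286900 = 0.83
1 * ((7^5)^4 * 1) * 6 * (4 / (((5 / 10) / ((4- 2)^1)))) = 7660057564570752096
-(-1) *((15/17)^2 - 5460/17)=-92595/289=-320.40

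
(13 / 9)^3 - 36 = -24047 / 729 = -32.99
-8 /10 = -0.80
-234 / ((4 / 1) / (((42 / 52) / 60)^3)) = -3087 / 21632000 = -0.00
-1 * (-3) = 3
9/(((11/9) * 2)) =81/22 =3.68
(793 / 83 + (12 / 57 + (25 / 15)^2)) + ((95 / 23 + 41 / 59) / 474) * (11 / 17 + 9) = 326965681432 / 25866047043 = 12.64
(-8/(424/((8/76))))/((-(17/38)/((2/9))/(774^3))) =412164288/901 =457452.04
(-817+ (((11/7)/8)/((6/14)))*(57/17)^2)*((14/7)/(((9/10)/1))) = -9384955/5202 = -1804.11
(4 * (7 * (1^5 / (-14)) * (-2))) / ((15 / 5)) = 1.33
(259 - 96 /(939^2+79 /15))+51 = 2050012850 /6612947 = 310.00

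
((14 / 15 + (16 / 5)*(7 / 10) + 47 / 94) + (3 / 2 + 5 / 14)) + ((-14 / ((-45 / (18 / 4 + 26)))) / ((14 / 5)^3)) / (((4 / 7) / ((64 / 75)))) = 58363 / 9450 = 6.18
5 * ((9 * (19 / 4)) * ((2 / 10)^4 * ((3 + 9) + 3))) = 513 / 100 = 5.13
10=10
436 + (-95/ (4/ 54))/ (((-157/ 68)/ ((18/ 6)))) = 330082/ 157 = 2102.43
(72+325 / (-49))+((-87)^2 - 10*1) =373594 / 49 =7624.37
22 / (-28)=-11 / 14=-0.79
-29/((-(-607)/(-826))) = 23954/607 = 39.46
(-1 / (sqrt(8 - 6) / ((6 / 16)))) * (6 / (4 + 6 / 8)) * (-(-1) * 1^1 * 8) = -36 * sqrt(2) / 19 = -2.68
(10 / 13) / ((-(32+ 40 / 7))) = -35 / 1716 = -0.02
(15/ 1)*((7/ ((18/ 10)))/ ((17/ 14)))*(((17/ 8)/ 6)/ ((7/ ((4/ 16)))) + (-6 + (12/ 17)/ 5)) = -23375345/ 83232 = -280.85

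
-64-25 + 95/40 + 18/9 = -677/8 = -84.62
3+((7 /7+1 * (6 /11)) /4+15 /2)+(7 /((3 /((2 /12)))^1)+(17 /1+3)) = 12385 /396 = 31.28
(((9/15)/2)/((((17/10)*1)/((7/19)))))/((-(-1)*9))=7/969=0.01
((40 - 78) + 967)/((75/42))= 13006/25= 520.24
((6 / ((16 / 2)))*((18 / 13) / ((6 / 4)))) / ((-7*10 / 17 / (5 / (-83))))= 153 / 15106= 0.01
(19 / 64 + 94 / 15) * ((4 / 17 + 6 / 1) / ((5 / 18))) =1001859 / 6800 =147.33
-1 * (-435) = 435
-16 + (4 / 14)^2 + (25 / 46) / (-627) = -22497985 / 1413258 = -15.92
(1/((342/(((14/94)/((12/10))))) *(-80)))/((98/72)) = -1/300048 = -0.00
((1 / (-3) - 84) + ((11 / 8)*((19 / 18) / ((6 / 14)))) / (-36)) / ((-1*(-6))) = -1313015 / 93312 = -14.07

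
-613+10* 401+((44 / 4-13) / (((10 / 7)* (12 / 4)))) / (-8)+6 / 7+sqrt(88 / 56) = sqrt(77) / 7+2854249 / 840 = 3399.17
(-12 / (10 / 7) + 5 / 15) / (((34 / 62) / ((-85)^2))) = -106278.33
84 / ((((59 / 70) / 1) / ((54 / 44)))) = 79380 / 649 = 122.31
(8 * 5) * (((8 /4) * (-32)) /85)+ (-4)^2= -240 /17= -14.12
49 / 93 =0.53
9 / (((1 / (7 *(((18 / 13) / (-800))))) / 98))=-27783 / 2600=-10.69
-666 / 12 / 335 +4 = 3.83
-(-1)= 1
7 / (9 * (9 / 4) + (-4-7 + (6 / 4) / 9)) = 84 / 113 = 0.74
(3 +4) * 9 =63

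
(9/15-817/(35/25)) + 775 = 6721/35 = 192.03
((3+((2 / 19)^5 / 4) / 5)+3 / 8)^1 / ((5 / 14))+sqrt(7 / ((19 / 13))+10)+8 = sqrt(5339) / 19+4320793203 / 247609900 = 21.30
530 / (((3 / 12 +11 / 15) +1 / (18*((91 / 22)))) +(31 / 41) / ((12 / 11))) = 44492175 / 141859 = 313.64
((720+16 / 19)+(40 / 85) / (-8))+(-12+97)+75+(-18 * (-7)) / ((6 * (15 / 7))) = 1438292 / 1615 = 890.58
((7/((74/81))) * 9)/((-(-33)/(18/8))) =15309/3256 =4.70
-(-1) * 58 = 58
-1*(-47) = 47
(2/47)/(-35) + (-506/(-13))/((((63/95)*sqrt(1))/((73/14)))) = 412318787/1347255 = 306.04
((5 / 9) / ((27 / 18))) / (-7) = -10 / 189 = -0.05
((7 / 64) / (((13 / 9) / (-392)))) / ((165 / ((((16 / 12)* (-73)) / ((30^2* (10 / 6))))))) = 25039 / 2145000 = 0.01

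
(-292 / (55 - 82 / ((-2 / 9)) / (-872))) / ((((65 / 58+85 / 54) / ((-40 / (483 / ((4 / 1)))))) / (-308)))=-46785632256 / 230959123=-202.57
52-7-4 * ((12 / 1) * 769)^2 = -340623891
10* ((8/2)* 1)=40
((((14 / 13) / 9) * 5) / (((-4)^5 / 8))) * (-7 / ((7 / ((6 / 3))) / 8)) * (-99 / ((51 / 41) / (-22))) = 173635 / 1326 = 130.95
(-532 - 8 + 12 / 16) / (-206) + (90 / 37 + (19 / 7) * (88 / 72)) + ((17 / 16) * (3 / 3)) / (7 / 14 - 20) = 8.31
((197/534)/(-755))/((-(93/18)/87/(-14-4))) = -308502/2083045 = -0.15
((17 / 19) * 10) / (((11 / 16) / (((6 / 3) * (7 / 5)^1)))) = 7616 / 209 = 36.44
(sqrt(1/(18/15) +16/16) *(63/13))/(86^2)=0.00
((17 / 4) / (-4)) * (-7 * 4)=119 / 4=29.75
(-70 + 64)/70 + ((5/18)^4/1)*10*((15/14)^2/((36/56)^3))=12763333/74401740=0.17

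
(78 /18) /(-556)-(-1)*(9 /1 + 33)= 70043 /1668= 41.99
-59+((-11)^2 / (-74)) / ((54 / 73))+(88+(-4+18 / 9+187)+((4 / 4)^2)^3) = 850307 / 3996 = 212.79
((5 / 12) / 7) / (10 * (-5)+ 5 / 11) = -11 / 9156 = -0.00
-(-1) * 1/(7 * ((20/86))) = 43/70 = 0.61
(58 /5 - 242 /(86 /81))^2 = 2163273121 /46225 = 46798.77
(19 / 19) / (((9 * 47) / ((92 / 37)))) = 92 / 15651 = 0.01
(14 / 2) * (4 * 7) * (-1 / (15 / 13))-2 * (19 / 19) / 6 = -170.20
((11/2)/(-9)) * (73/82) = -803/1476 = -0.54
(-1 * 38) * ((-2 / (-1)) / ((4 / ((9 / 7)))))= -171 / 7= -24.43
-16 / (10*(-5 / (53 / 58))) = 212 / 725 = 0.29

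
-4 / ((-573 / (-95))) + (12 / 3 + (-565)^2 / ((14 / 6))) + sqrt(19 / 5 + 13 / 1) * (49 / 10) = 49 * sqrt(105) / 25 + 548761159 / 4011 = 136834.14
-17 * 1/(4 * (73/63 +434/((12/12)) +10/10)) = -1071/109912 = -0.01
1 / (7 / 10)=10 / 7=1.43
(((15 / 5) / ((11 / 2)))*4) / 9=8 / 33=0.24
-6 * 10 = -60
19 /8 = 2.38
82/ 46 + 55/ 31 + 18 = 15370/ 713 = 21.56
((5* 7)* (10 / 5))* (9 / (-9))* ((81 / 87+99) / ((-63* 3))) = 3220 / 87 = 37.01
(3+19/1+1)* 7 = 161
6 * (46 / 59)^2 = 12696 / 3481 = 3.65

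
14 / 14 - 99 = -98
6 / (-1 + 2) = 6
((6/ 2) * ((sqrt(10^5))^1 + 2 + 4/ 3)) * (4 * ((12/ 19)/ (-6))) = -2400 * sqrt(10)/ 19 - 80/ 19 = -403.66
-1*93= -93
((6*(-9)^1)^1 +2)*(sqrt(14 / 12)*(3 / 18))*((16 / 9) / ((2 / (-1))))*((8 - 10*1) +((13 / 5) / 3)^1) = -1768*sqrt(42) / 1215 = -9.43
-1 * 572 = -572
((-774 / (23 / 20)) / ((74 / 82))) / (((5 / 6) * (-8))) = 95202 / 851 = 111.87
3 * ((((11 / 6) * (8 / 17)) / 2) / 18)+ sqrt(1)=164 / 153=1.07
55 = 55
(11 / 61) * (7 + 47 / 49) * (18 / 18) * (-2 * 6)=-51480 / 2989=-17.22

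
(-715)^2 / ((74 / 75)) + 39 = 38344761 / 74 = 518172.45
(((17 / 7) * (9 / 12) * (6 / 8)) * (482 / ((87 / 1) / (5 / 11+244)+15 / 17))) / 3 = 187286161 / 1056608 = 177.25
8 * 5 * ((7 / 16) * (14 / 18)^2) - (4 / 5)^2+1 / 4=82591 / 8100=10.20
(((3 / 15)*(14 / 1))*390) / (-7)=-156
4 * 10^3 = 4000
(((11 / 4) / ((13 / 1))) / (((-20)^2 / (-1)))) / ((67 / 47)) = -517 / 1393600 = -0.00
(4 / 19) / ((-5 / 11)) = -44 / 95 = -0.46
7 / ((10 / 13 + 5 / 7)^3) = 5274997 / 2460375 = 2.14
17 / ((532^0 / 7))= 119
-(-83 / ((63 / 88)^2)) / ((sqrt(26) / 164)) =52705664 * sqrt(26) / 51597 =5208.58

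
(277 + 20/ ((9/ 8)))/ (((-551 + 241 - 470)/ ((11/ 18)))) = -29183/ 126360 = -0.23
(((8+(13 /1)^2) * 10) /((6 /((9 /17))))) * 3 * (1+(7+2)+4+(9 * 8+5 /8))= 40586.36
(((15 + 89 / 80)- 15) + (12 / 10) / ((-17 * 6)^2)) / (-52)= -77171 / 3606720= -0.02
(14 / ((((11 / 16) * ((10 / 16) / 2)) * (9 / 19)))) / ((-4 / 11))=-17024 / 45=-378.31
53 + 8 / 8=54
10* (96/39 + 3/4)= 32.12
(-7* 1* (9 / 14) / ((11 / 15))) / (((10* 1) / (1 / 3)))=-9 / 44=-0.20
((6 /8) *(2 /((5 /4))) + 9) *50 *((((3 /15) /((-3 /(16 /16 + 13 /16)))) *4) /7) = -493 /14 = -35.21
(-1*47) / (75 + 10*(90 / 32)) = -376 / 825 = -0.46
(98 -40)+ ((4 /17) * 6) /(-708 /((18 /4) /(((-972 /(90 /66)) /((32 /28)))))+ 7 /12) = 5805335758 /100091971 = 58.00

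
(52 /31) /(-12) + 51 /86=3625 /7998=0.45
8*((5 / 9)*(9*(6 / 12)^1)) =20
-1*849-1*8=-857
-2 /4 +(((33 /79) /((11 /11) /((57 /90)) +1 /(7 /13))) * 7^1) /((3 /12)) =209681 /72206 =2.90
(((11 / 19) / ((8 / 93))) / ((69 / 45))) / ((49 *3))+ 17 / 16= 374251 / 342608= 1.09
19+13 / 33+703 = 722.39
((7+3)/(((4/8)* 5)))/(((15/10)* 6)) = 4/9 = 0.44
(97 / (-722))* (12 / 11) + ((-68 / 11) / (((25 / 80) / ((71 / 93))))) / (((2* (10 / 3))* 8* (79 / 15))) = -9740952 / 48624895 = -0.20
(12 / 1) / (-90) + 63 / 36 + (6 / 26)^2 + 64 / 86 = 1052599 / 436020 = 2.41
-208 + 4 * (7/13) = -2676/13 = -205.85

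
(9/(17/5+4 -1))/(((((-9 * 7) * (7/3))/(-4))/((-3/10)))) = -9/784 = -0.01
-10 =-10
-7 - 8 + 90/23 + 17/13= -2924/299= -9.78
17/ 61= 0.28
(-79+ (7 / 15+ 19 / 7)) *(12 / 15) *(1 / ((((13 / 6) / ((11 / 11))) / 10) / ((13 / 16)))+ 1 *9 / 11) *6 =-3200322 / 1925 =-1662.50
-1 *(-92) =92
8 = 8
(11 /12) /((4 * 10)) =11 /480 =0.02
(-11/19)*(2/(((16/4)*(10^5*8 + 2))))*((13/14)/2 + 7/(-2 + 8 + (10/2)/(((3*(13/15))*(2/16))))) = -33891/118317095792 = -0.00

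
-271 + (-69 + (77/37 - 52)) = -14427/37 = -389.92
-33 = -33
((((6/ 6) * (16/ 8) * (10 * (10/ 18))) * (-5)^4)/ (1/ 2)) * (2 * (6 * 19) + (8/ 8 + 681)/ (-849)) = 24111250000/ 7641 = 3155509.75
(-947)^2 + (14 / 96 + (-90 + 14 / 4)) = 896722.65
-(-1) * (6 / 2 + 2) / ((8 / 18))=45 / 4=11.25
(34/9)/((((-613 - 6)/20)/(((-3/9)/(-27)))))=-0.00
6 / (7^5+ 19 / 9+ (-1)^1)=54 / 151273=0.00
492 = 492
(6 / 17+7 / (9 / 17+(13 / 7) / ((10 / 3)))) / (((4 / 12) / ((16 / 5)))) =2389888 / 36635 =65.24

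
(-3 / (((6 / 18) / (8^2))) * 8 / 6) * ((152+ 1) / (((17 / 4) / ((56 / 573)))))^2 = -346816512 / 36481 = -9506.77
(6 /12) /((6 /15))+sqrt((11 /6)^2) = 37 /12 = 3.08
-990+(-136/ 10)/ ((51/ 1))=-14854/ 15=-990.27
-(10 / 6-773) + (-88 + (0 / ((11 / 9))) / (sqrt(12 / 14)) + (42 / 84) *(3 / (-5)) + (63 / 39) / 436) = 58071809 / 85020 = 683.04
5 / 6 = 0.83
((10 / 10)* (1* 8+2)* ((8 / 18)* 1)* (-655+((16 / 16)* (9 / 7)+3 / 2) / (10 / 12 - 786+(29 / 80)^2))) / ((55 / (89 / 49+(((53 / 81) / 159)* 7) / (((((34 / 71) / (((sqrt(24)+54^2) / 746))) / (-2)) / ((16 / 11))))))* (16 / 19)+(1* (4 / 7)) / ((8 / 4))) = -4240944975155320261162896747628700 / 60005989141229846307481805772963+193891099484939247146687500800* sqrt(6) / 6667332126803316256386867308107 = -70.60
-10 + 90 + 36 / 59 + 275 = 20981 / 59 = 355.61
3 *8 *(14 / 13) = 336 / 13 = 25.85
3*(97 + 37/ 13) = 3894/ 13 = 299.54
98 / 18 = 49 / 9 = 5.44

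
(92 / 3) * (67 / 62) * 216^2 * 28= 1342075392 / 31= 43292754.58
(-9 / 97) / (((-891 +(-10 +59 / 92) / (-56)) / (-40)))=-88320 / 21199447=-0.00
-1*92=-92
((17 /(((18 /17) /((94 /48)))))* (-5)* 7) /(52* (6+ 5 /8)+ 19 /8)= -95081 /29970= -3.17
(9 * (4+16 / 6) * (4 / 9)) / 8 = 10 / 3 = 3.33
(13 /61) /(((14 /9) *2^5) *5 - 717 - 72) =-117 /296521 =-0.00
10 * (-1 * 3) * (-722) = 21660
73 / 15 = 4.87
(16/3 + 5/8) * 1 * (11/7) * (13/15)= 20449/2520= 8.11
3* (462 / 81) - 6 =100 / 9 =11.11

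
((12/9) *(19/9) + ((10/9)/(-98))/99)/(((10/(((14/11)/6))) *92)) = 122887/189355320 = 0.00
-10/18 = -5/9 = -0.56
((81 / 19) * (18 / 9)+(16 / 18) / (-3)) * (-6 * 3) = -8444 / 57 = -148.14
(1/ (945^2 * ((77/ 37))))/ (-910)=-37/ 62574261750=-0.00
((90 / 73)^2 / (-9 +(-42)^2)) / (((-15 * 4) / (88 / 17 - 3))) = -0.00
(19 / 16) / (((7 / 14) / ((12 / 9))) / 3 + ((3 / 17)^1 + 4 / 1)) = 323 / 1170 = 0.28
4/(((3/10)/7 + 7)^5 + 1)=6722800000/29124579185693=0.00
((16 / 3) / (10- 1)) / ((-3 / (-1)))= 16 / 81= 0.20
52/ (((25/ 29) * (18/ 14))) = 10556/ 225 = 46.92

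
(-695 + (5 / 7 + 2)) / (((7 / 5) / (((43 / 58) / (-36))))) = 520945 / 51156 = 10.18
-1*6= -6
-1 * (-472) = 472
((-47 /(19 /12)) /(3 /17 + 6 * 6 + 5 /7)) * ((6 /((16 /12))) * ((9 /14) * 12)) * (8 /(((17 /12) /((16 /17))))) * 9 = -947303424 /708985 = -1336.14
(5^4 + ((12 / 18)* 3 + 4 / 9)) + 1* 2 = 5665 / 9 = 629.44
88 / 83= 1.06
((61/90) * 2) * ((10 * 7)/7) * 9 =122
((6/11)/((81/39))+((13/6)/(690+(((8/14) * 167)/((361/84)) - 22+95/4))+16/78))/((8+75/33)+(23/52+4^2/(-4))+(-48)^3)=-2498636384/586913236097697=-0.00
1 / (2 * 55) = 1 / 110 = 0.01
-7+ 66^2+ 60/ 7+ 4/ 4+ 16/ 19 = 579802/ 133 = 4359.41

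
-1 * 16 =-16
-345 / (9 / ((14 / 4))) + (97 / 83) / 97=-134.15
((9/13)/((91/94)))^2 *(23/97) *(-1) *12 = -197537616/135750433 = -1.46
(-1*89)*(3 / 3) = -89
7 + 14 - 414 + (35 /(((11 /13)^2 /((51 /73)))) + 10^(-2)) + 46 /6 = -930568801 /2649900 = -351.17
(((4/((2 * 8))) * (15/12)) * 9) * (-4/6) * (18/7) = -135/28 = -4.82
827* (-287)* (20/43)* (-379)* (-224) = -9372084048.37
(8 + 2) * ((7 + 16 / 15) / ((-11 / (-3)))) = 22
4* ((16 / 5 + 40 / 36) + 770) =3097.24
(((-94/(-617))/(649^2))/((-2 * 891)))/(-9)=47/2083985875323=0.00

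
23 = 23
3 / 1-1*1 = 2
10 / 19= 0.53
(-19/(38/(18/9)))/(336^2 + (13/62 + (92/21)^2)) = -27342/3087332933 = -0.00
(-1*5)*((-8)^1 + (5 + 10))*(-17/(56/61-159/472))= 17131240/16733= 1023.80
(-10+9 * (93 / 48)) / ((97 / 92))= 2737 / 388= 7.05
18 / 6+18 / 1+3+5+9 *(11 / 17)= 592 / 17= 34.82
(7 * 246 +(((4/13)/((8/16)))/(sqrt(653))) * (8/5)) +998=64 * sqrt(653)/42445 +2720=2720.04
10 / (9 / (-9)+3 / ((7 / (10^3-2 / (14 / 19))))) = 245 / 10447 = 0.02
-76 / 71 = -1.07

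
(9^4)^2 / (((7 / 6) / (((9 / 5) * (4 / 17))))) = 9298091736 / 595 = 15627044.93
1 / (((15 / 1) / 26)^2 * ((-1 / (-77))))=52052 / 225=231.34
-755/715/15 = -151/2145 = -0.07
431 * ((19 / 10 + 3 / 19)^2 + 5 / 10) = 73671261 / 36100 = 2040.76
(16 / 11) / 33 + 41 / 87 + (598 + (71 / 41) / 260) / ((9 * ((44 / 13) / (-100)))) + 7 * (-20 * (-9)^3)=172810888765 / 1726428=100097.36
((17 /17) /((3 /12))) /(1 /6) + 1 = 25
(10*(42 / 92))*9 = 945 / 23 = 41.09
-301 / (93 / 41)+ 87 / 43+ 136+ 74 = 317218 / 3999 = 79.32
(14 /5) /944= 7 /2360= 0.00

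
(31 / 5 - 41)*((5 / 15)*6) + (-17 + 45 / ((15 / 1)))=-83.60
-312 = -312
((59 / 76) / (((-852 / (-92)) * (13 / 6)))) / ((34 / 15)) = 20355 / 1192516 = 0.02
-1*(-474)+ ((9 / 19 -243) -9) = 4227 / 19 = 222.47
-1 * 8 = -8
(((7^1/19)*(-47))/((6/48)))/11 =-2632/209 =-12.59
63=63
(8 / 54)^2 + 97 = 70729 / 729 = 97.02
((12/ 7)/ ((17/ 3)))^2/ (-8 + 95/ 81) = -104976/ 7831033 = -0.01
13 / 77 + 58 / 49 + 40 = 22289 / 539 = 41.35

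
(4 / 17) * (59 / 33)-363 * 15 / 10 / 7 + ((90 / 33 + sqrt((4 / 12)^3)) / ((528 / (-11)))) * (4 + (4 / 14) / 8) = -9750815 / 125664-113 * sqrt(3) / 12096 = -77.61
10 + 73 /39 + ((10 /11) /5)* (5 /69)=11.88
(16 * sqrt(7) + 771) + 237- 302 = 748.33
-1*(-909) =909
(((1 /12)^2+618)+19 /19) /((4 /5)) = 445685 /576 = 773.76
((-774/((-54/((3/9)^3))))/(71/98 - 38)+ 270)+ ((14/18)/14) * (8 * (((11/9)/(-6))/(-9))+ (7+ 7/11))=23764574656/87880221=270.42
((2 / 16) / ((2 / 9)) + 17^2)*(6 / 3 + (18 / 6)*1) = 23165 / 16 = 1447.81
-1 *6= -6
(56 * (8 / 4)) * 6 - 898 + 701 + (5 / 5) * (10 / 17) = 8085 / 17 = 475.59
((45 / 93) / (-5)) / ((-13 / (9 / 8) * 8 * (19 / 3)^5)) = 6561 / 63863545408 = 0.00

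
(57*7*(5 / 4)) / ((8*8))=1995 / 256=7.79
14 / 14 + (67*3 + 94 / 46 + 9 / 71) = 333410 / 1633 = 204.17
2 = 2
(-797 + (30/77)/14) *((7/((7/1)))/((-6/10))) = 1328.29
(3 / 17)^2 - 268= -77443 / 289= -267.97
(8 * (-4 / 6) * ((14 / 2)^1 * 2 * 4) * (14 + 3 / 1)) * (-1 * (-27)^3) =-99937152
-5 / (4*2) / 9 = -5 / 72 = -0.07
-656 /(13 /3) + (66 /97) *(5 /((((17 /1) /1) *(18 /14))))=-9725686 /64311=-151.23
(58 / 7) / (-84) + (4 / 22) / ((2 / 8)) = 0.63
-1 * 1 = -1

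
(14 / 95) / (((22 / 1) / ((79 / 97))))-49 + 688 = 64772788 / 101365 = 639.01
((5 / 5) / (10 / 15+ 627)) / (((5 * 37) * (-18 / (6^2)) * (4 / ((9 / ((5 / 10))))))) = -27 / 348355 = -0.00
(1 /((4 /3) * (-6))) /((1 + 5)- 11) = 1 /40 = 0.02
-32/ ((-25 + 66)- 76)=32/ 35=0.91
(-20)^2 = 400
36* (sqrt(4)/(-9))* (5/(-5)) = 8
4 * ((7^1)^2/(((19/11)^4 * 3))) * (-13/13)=-2869636/390963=-7.34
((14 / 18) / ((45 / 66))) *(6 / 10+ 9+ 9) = 4774 / 225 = 21.22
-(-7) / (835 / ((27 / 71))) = 189 / 59285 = 0.00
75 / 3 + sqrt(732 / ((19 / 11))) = 2 * sqrt(38247) / 19 + 25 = 45.59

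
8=8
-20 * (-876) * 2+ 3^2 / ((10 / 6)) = 175227 / 5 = 35045.40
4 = 4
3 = 3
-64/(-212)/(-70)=-8/1855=-0.00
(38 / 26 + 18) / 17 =253 / 221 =1.14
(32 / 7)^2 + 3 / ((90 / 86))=17467 / 735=23.76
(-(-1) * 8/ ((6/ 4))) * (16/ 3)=256/ 9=28.44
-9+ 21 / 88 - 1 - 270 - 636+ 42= -76891 / 88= -873.76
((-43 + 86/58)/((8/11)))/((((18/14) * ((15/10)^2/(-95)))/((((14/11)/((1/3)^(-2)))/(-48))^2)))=9808085/602772192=0.02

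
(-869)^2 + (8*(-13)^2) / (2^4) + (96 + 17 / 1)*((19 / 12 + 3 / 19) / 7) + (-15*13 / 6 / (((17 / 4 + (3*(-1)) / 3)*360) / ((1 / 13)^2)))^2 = 3718213823043385 / 4923002448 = 755273.61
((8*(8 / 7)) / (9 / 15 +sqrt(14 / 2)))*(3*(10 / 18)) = -800 / 581 +4000*sqrt(7) / 1743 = 4.69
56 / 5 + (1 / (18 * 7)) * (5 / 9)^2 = 571661 / 51030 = 11.20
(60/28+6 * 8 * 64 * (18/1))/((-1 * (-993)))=129029/2317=55.69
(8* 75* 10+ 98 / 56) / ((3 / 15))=120035 / 4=30008.75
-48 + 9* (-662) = -6006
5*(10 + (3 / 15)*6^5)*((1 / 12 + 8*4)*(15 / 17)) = 7532525 / 34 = 221544.85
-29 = -29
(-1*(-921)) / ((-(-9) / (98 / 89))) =30086 / 267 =112.68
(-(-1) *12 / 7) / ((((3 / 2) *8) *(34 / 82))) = 41 / 119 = 0.34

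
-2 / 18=-1 / 9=-0.11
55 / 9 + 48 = 54.11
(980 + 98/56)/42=187/8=23.38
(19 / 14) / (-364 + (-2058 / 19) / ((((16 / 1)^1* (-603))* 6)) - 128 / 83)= -144541512 / 38931603277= -0.00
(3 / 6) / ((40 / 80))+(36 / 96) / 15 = 41 / 40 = 1.02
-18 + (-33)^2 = 1071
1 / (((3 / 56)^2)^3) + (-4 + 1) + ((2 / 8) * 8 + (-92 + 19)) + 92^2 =30847095766 / 729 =42314260.31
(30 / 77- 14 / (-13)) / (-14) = -734 / 7007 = -0.10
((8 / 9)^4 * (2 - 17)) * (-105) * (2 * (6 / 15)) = 573440 / 729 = 786.61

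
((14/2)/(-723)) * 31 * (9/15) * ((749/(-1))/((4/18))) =1462797/2410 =606.97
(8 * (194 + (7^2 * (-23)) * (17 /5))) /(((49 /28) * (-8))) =72756 /35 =2078.74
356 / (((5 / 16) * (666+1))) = 5696 / 3335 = 1.71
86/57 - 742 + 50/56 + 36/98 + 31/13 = -107016625/145236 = -736.85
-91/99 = -0.92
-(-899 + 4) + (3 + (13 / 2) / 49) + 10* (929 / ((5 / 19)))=3547613 / 98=36200.13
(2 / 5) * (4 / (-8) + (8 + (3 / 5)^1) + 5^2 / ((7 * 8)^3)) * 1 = 7112573 / 2195200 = 3.24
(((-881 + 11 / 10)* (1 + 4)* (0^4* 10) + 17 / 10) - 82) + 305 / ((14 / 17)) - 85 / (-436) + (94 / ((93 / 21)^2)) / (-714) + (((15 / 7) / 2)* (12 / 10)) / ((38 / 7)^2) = 19594126464173 / 67498684365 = 290.29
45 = 45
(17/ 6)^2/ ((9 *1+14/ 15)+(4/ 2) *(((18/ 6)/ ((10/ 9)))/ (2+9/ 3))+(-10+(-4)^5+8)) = -7225/ 913488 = -0.01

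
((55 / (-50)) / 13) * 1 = -0.08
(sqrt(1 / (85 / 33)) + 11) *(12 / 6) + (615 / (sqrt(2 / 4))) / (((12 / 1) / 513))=2 *sqrt(2805) / 85 + 22 + 105165 *sqrt(2) / 4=37204.69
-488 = -488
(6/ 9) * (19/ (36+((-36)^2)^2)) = 19/ 2519478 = 0.00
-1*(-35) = 35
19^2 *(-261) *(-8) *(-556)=-419095008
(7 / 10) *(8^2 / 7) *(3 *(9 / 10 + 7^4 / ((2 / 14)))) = 8067792 / 25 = 322711.68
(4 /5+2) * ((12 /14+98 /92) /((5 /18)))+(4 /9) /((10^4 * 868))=8704130423 /449190000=19.38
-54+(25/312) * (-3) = -5641/104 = -54.24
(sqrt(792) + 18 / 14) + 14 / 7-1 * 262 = -1811 / 7 + 6 * sqrt(22) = -230.57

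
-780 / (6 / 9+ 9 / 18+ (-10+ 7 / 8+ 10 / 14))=131040 / 1217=107.67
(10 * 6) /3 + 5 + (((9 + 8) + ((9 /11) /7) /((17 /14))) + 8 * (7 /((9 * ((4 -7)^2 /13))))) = 773768 /15147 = 51.08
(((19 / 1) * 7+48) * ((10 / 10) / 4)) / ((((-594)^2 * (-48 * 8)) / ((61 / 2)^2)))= -673501 / 2167824384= -0.00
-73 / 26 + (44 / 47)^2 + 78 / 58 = -976783 / 1665586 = -0.59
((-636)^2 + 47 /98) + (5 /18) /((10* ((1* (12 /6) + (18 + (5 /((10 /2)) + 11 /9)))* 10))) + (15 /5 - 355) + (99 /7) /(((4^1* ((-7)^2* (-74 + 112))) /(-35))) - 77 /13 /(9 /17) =352168158589927 /871416000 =404133.23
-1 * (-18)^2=-324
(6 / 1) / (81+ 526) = 6 / 607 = 0.01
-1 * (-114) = 114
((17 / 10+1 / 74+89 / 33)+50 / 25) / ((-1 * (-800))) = 1223 / 152625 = 0.01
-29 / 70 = -0.41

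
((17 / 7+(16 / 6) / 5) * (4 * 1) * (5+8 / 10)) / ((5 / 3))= 36076 / 875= 41.23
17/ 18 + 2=53/ 18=2.94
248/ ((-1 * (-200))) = 31/ 25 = 1.24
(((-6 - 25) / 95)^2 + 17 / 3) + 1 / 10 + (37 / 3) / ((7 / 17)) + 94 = 49210367 / 379050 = 129.83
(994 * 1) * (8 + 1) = 8946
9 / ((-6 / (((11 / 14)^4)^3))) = -9415285130163 / 113387824750592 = -0.08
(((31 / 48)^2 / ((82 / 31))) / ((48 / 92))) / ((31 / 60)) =110515 / 188928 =0.58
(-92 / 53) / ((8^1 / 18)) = -3.91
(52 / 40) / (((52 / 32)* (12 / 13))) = 13 / 15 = 0.87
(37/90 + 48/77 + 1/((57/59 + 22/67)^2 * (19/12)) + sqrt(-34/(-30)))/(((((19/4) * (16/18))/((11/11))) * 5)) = 3 * sqrt(255)/950 + 695140286117/10397542901900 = 0.12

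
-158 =-158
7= 7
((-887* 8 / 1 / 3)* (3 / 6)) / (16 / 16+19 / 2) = -7096 / 63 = -112.63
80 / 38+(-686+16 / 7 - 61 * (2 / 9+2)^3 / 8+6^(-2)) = -296788291 / 387828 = -765.26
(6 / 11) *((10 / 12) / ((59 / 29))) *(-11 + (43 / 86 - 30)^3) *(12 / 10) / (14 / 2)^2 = -140.53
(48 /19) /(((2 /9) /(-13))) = -2808 /19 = -147.79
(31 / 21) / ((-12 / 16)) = -124 / 63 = -1.97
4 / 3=1.33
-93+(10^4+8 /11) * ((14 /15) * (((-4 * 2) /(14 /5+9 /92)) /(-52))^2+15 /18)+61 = 82530521600684 /9909709953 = 8328.25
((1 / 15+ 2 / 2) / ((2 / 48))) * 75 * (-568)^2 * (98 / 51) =20234977280 / 17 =1190292781.18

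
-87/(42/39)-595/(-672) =-53693/672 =-79.90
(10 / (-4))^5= -3125 / 32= -97.66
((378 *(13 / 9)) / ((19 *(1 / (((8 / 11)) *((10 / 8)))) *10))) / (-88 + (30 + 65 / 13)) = -546 / 11077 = -0.05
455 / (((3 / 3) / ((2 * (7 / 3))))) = 6370 / 3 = 2123.33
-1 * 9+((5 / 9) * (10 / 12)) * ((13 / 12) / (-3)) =-17821 / 1944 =-9.17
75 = 75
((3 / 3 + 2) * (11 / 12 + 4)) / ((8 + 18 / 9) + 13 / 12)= 177 / 133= 1.33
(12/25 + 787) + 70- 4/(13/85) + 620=471681/325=1451.33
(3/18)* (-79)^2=6241/6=1040.17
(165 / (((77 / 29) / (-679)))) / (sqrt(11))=-42195 * sqrt(11) / 11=-12722.27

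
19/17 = 1.12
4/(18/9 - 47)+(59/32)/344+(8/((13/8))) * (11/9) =12736753/2146560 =5.93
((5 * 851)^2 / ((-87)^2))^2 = 327791930250625 / 57289761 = 5721649.46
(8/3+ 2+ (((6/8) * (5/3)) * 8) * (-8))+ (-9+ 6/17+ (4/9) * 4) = -12577/153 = -82.20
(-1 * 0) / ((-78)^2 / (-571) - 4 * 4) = 0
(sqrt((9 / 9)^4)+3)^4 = 256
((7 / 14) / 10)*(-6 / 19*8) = -0.13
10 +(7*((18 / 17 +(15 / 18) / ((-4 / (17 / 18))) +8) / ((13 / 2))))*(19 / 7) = 1713937 / 47736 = 35.90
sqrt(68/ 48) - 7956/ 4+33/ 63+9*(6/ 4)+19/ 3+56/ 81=-2231657/ 1134+sqrt(51)/ 6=-1966.76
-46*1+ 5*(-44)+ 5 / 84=-22339 / 84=-265.94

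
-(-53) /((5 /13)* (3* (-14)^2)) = 689 /2940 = 0.23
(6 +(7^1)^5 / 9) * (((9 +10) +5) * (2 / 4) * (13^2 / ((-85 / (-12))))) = 45592144 / 85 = 536378.16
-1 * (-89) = 89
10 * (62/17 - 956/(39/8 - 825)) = 5367980/111537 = 48.13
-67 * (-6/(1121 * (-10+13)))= 134/1121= 0.12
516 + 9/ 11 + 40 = 6125/ 11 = 556.82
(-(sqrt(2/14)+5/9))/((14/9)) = -5/14- 9*sqrt(7)/98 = -0.60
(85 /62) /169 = 85 /10478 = 0.01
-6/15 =-0.40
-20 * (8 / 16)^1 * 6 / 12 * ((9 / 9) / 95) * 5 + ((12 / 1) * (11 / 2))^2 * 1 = 82759 / 19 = 4355.74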